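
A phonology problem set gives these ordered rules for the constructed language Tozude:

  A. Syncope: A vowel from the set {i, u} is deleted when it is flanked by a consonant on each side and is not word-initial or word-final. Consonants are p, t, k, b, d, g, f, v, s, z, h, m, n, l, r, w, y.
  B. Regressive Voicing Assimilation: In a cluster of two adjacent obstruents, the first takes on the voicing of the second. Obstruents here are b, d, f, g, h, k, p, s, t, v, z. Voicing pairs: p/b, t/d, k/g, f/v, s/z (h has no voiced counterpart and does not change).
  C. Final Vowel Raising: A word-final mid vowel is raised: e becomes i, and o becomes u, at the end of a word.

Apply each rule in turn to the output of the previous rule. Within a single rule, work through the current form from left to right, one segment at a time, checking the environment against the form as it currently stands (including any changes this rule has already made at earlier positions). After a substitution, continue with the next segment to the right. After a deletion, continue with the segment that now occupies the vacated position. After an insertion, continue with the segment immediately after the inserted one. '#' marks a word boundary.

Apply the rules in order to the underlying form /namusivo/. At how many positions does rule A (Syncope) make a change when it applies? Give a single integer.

A Syncope: [namusivo] → [namsvo]
B Regressive Voicing Assimilation: [namsvo] → [namzvo]
C Final Vowel Raising: [namzvo] → [namzvu]
Rule A changed 2 position(s).

2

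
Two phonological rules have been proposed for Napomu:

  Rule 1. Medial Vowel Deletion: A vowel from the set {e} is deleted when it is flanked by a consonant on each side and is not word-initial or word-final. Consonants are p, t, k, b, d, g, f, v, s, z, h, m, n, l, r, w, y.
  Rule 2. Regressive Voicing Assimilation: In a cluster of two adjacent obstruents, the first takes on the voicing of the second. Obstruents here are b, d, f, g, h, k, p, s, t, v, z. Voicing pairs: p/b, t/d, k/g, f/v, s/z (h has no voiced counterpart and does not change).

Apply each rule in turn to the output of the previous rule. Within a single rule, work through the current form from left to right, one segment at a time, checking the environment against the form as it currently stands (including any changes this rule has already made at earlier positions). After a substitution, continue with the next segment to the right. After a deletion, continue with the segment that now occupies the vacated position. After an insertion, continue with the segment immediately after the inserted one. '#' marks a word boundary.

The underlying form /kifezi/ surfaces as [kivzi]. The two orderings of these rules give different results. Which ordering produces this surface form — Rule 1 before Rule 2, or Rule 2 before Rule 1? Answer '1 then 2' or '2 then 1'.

1 then 2

Order 1 then 2:
  1 Medial Vowel Deletion: [kifezi] → [kifzi]
  2 Regressive Voicing Assimilation: [kifzi] → [kivzi]
  result: [kivzi]
Order 2 then 1:
  2 Regressive Voicing Assimilation: no change — [kifezi]
  1 Medial Vowel Deletion: [kifezi] → [kifzi]
  result: [kifzi]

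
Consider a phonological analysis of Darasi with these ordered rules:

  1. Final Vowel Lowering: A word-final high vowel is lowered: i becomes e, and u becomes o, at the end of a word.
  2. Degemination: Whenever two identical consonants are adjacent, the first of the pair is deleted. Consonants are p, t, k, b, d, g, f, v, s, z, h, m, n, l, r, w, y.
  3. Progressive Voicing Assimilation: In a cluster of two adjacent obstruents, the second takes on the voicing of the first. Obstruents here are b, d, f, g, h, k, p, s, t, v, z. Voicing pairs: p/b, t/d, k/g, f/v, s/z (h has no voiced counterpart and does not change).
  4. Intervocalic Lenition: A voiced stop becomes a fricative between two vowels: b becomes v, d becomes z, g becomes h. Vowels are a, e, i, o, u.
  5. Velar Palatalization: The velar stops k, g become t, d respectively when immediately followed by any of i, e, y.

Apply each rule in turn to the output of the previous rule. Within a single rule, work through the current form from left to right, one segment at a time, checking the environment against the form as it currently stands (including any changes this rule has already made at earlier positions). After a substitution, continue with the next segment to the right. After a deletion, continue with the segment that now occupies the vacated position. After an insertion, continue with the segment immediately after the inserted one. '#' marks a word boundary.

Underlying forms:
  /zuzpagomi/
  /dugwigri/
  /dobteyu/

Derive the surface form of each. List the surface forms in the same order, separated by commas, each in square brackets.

/zuzpagomi/:
  1 Final Vowel Lowering: [zuzpagomi] → [zuzpagome]
  2 Degemination: no change — [zuzpagome]
  3 Progressive Voicing Assimilation: [zuzpagome] → [zuzbagome]
  4 Intervocalic Lenition: [zuzbagome] → [zuzbahome]
  5 Velar Palatalization: no change — [zuzbahome]
/dugwigri/:
  1 Final Vowel Lowering: [dugwigri] → [dugwigre]
  2 Degemination: no change — [dugwigre]
  3 Progressive Voicing Assimilation: no change — [dugwigre]
  4 Intervocalic Lenition: no change — [dugwigre]
  5 Velar Palatalization: no change — [dugwigre]
/dobteyu/:
  1 Final Vowel Lowering: [dobteyu] → [dobteyo]
  2 Degemination: no change — [dobteyo]
  3 Progressive Voicing Assimilation: [dobteyo] → [dobdeyo]
  4 Intervocalic Lenition: no change — [dobdeyo]
  5 Velar Palatalization: no change — [dobdeyo]

[zuzbahome], [dugwigre], [dobdeyo]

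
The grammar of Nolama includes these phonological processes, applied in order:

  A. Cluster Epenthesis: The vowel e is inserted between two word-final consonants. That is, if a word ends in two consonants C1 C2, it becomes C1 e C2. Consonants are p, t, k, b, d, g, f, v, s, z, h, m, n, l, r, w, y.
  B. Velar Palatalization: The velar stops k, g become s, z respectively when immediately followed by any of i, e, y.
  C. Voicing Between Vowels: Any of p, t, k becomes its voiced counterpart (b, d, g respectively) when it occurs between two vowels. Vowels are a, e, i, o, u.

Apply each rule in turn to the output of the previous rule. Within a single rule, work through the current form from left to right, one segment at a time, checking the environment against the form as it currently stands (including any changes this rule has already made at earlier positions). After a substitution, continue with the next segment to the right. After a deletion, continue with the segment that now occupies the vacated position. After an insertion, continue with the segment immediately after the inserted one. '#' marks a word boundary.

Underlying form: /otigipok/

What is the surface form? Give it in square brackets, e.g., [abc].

[odizibok]

A Cluster Epenthesis: no change — [otigipok]
B Velar Palatalization: [otigipok] → [otizipok]
C Voicing Between Vowels: [otizipok] → [odizibok]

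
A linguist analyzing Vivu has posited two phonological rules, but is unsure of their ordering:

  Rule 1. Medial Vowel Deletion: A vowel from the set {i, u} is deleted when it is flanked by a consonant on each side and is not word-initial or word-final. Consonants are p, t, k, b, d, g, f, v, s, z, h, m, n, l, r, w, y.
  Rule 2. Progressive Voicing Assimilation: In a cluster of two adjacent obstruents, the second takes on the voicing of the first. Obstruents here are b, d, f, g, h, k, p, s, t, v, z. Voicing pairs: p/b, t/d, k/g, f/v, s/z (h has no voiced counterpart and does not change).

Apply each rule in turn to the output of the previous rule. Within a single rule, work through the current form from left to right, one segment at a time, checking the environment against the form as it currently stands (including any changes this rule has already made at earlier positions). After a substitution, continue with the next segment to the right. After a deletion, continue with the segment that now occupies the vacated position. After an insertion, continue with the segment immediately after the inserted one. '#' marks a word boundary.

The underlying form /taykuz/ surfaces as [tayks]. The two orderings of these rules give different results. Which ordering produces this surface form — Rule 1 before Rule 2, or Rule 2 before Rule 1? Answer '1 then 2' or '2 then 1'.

Order 1 then 2:
  1 Medial Vowel Deletion: [taykuz] → [taykz]
  2 Progressive Voicing Assimilation: [taykz] → [tayks]
  result: [tayks]
Order 2 then 1:
  2 Progressive Voicing Assimilation: no change — [taykuz]
  1 Medial Vowel Deletion: [taykuz] → [taykz]
  result: [taykz]

1 then 2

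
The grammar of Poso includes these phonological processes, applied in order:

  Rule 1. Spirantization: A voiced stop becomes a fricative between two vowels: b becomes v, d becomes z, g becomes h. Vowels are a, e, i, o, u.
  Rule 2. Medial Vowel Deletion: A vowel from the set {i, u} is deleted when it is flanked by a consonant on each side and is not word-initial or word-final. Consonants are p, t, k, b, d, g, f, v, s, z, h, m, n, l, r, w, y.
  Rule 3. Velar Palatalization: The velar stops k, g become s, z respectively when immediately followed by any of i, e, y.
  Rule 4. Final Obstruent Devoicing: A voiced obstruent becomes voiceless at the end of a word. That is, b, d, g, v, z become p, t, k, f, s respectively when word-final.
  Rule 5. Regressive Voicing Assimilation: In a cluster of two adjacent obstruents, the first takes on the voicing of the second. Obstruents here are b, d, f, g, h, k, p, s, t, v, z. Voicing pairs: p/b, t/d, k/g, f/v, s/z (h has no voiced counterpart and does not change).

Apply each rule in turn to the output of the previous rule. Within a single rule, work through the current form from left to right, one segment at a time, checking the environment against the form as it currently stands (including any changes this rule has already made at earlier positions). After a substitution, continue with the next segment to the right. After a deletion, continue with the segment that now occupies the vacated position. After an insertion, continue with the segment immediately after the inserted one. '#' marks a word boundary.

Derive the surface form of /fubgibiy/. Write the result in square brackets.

[vbgvy]

Rule 1 Spirantization: [fubgibiy] → [fubgiviy]
Rule 2 Medial Vowel Deletion: [fubgiviy] → [fbgvy]
Rule 3 Velar Palatalization: no change — [fbgvy]
Rule 4 Final Obstruent Devoicing: no change — [fbgvy]
Rule 5 Regressive Voicing Assimilation: [fbgvy] → [vbgvy]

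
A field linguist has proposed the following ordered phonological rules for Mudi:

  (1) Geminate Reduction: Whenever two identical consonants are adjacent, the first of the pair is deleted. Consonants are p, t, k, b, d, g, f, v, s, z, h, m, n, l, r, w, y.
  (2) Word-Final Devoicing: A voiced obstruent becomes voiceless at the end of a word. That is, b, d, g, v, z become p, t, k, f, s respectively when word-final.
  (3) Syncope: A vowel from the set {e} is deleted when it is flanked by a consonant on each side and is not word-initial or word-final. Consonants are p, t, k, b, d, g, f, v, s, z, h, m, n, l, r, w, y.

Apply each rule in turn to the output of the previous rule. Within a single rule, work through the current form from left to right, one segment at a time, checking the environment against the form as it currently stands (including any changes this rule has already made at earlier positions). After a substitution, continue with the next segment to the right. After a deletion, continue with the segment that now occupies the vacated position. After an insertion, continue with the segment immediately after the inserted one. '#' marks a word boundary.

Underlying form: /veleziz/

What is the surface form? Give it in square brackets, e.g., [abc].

[vlzis]

(1) Geminate Reduction: no change — [veleziz]
(2) Word-Final Devoicing: [veleziz] → [velezis]
(3) Syncope: [velezis] → [vlzis]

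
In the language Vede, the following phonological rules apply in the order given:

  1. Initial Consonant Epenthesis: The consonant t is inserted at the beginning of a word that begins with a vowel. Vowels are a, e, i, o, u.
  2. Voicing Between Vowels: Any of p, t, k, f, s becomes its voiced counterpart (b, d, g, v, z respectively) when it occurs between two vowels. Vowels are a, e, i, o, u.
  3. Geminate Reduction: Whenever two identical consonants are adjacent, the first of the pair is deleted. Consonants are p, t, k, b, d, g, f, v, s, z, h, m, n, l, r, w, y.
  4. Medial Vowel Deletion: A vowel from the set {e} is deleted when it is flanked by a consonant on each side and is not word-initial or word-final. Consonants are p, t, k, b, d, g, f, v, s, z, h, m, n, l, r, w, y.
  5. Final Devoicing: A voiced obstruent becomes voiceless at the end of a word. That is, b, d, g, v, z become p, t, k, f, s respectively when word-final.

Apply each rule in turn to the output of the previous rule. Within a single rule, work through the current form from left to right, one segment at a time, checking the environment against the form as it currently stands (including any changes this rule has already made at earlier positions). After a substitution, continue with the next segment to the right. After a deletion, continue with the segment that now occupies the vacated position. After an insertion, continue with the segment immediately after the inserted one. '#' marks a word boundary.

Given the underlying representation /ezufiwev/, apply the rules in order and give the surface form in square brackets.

1 Initial Consonant Epenthesis: [ezufiwev] → [tezufiwev]
2 Voicing Between Vowels: [tezufiwev] → [tezuviwev]
3 Geminate Reduction: no change — [tezuviwev]
4 Medial Vowel Deletion: [tezuviwev] → [tzuviwv]
5 Final Devoicing: [tzuviwv] → [tzuviwf]

[tzuviwf]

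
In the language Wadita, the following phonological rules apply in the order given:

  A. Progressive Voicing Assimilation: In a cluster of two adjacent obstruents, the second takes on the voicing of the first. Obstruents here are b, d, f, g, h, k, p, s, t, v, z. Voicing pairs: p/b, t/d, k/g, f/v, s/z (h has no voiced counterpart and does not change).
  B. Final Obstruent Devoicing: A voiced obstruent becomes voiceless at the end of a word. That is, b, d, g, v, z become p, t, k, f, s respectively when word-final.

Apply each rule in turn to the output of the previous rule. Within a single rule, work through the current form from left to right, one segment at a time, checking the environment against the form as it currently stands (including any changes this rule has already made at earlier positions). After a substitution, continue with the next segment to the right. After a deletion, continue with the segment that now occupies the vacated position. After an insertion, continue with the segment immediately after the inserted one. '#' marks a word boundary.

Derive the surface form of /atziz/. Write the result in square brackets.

[atsis]

A Progressive Voicing Assimilation: [atziz] → [atsiz]
B Final Obstruent Devoicing: [atsiz] → [atsis]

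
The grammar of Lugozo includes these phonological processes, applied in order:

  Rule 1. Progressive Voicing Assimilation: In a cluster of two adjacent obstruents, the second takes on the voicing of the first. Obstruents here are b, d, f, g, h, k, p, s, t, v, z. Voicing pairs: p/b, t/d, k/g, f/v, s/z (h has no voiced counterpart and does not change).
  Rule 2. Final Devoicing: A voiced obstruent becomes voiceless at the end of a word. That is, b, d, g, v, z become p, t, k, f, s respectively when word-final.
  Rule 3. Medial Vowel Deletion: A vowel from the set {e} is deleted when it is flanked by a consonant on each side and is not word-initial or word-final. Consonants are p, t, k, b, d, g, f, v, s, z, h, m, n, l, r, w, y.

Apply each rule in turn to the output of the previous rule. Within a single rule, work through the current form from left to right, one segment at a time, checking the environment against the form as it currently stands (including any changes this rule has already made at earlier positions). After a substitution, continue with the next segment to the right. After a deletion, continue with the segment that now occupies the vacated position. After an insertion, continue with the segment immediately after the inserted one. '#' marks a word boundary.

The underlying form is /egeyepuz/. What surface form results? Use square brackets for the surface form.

Rule 1 Progressive Voicing Assimilation: no change — [egeyepuz]
Rule 2 Final Devoicing: [egeyepuz] → [egeyepus]
Rule 3 Medial Vowel Deletion: [egeyepus] → [egypus]

[egypus]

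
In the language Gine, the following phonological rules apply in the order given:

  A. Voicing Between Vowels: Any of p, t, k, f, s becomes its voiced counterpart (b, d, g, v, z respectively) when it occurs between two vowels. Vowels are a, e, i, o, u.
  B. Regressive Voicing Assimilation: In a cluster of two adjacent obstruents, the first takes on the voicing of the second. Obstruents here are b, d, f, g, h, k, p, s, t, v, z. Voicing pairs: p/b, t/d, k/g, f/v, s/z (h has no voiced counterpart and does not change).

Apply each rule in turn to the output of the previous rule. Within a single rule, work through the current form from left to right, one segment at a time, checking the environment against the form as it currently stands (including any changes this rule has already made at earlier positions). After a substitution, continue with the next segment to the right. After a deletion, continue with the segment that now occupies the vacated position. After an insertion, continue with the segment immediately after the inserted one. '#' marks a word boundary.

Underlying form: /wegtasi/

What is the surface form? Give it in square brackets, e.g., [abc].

[wektazi]

A Voicing Between Vowels: [wegtasi] → [wegtazi]
B Regressive Voicing Assimilation: [wegtazi] → [wektazi]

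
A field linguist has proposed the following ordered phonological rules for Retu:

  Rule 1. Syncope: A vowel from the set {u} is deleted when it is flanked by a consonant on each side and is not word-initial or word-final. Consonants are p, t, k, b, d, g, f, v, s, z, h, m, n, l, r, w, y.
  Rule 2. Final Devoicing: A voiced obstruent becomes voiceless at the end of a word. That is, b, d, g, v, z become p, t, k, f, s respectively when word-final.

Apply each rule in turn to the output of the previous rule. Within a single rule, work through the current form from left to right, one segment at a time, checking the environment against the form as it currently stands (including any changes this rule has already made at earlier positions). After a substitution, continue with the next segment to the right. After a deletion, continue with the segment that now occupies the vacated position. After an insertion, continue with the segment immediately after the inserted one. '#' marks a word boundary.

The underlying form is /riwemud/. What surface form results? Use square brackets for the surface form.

Rule 1 Syncope: [riwemud] → [riwemd]
Rule 2 Final Devoicing: [riwemd] → [riwemt]

[riwemt]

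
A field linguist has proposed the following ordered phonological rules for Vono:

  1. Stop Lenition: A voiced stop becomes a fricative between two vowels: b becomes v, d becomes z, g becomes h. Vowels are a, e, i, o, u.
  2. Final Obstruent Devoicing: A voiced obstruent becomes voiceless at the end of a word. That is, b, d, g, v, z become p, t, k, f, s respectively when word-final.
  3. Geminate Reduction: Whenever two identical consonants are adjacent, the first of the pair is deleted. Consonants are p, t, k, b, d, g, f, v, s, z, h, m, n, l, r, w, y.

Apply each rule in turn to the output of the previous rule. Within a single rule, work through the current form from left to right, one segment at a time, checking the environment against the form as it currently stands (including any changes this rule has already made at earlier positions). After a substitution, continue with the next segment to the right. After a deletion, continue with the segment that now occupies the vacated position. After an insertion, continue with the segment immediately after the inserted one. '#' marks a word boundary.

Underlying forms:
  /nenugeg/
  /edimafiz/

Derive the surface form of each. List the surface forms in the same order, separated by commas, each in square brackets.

[nenuhek], [ezimafis]

/nenugeg/:
  1 Stop Lenition: [nenugeg] → [nenuheg]
  2 Final Obstruent Devoicing: [nenuheg] → [nenuhek]
  3 Geminate Reduction: no change — [nenuhek]
/edimafiz/:
  1 Stop Lenition: [edimafiz] → [ezimafiz]
  2 Final Obstruent Devoicing: [ezimafiz] → [ezimafis]
  3 Geminate Reduction: no change — [ezimafis]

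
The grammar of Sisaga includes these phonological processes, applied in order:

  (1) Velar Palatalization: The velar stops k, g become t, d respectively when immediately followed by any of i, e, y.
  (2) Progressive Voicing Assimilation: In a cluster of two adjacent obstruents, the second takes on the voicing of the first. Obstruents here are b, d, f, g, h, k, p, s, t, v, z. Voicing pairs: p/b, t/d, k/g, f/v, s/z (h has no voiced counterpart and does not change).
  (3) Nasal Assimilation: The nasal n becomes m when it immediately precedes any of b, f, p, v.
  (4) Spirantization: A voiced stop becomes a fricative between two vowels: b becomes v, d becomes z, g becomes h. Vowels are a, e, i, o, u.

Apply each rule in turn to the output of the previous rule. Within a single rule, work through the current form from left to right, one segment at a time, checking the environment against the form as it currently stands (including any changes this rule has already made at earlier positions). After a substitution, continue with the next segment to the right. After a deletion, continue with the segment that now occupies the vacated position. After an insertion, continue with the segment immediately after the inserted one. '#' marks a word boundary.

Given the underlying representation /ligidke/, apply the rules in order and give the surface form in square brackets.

[lizidde]

(1) Velar Palatalization: [ligidke] → [lididte]
(2) Progressive Voicing Assimilation: [lididte] → [lididde]
(3) Nasal Assimilation: no change — [lididde]
(4) Spirantization: [lididde] → [lizidde]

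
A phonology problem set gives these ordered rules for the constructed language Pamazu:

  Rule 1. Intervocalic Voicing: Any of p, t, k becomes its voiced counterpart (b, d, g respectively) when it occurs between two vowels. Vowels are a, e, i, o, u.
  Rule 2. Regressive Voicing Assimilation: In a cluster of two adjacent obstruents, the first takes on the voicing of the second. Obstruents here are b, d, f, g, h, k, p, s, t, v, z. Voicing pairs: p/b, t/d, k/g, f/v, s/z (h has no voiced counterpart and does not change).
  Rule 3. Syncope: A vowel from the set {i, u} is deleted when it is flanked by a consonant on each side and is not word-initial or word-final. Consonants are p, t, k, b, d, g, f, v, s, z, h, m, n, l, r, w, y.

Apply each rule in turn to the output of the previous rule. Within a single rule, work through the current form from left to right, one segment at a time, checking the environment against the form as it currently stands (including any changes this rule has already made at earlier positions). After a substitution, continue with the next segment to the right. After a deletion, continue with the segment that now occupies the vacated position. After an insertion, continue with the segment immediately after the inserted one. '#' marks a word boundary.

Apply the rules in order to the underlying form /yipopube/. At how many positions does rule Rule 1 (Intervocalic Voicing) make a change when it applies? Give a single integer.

2

Rule 1 Intervocalic Voicing: [yipopube] → [yibobube]
Rule 2 Regressive Voicing Assimilation: no change — [yibobube]
Rule 3 Syncope: [yibobube] → [ybobbe]
Rule Rule 1 changed 2 position(s).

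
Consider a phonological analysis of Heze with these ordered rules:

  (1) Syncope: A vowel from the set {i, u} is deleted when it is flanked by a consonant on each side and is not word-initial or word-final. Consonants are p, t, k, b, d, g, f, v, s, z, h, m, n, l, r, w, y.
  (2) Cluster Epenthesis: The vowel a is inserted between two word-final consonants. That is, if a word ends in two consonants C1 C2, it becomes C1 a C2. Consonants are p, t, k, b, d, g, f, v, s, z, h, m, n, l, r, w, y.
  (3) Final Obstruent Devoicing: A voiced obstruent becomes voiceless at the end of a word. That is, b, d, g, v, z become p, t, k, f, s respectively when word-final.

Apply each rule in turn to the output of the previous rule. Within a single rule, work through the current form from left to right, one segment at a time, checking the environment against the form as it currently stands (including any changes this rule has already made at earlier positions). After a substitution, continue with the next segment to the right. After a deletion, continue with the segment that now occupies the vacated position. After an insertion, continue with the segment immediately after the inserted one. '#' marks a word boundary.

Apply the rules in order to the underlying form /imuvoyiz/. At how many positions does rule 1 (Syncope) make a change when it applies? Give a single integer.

(1) Syncope: [imuvoyiz] → [imvoyz]
(2) Cluster Epenthesis: [imvoyz] → [imvoyaz]
(3) Final Obstruent Devoicing: [imvoyaz] → [imvoyas]
Rule 1 changed 2 position(s).

2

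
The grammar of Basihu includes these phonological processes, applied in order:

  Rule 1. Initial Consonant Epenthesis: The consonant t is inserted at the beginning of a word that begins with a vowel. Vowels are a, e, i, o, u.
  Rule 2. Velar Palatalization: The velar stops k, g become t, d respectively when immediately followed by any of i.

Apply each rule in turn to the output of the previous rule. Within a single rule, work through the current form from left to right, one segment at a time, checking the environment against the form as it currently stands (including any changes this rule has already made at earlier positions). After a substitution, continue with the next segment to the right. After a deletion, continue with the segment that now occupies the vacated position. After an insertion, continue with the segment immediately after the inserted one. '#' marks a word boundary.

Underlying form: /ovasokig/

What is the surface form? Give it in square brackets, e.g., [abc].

Rule 1 Initial Consonant Epenthesis: [ovasokig] → [tovasokig]
Rule 2 Velar Palatalization: [tovasokig] → [tovasotig]

[tovasotig]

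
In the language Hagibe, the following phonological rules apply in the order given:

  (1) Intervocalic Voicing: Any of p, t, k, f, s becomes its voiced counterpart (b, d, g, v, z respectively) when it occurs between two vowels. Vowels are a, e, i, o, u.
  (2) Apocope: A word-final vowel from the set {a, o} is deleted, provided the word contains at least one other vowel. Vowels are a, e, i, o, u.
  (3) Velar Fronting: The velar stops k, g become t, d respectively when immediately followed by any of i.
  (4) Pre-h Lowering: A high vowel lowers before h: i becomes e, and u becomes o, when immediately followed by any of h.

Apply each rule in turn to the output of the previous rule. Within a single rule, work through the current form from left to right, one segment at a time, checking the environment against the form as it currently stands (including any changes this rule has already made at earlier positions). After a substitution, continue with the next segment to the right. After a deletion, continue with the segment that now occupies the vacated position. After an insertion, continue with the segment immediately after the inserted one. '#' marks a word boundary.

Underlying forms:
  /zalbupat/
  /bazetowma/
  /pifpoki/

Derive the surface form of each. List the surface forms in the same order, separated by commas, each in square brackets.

/zalbupat/:
  (1) Intervocalic Voicing: [zalbupat] → [zalbubat]
  (2) Apocope: no change — [zalbubat]
  (3) Velar Fronting: no change — [zalbubat]
  (4) Pre-h Lowering: no change — [zalbubat]
/bazetowma/:
  (1) Intervocalic Voicing: [bazetowma] → [bazedowma]
  (2) Apocope: [bazedowma] → [bazedowm]
  (3) Velar Fronting: no change — [bazedowm]
  (4) Pre-h Lowering: no change — [bazedowm]
/pifpoki/:
  (1) Intervocalic Voicing: [pifpoki] → [pifpogi]
  (2) Apocope: no change — [pifpogi]
  (3) Velar Fronting: [pifpogi] → [pifpodi]
  (4) Pre-h Lowering: no change — [pifpodi]

[zalbubat], [bazedowm], [pifpodi]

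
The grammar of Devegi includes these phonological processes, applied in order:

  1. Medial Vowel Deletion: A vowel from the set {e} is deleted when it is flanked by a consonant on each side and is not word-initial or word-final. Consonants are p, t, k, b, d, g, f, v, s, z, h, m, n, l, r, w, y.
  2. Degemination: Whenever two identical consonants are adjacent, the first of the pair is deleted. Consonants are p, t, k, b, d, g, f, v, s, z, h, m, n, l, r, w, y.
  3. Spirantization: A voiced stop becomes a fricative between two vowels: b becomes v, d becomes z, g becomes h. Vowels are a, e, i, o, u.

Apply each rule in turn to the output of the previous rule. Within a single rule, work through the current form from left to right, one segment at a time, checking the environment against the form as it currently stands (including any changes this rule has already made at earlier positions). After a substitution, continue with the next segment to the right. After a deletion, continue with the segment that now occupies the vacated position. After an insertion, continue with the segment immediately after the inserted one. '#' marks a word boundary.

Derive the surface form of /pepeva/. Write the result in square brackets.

[pva]

1 Medial Vowel Deletion: [pepeva] → [ppva]
2 Degemination: [ppva] → [pva]
3 Spirantization: no change — [pva]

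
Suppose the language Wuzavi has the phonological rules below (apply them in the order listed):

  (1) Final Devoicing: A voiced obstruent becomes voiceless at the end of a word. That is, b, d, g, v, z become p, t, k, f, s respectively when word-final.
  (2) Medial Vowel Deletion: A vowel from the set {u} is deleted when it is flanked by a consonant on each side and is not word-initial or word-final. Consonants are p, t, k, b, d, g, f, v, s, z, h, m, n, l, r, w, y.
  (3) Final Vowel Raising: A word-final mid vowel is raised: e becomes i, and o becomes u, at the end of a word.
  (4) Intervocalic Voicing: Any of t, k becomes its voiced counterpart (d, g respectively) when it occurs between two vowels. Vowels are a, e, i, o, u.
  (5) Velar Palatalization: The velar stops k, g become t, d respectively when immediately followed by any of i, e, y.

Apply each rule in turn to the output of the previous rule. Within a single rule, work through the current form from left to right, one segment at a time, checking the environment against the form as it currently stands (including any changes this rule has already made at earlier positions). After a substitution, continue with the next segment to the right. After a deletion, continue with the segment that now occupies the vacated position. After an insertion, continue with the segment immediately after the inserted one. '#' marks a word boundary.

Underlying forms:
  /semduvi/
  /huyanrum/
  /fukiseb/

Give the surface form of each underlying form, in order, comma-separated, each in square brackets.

[semdvi], [hyanrm], [ftisep]

/semduvi/:
  (1) Final Devoicing: no change — [semduvi]
  (2) Medial Vowel Deletion: [semduvi] → [semdvi]
  (3) Final Vowel Raising: no change — [semdvi]
  (4) Intervocalic Voicing: no change — [semdvi]
  (5) Velar Palatalization: no change — [semdvi]
/huyanrum/:
  (1) Final Devoicing: no change — [huyanrum]
  (2) Medial Vowel Deletion: [huyanrum] → [hyanrm]
  (3) Final Vowel Raising: no change — [hyanrm]
  (4) Intervocalic Voicing: no change — [hyanrm]
  (5) Velar Palatalization: no change — [hyanrm]
/fukiseb/:
  (1) Final Devoicing: [fukiseb] → [fukisep]
  (2) Medial Vowel Deletion: [fukisep] → [fkisep]
  (3) Final Vowel Raising: no change — [fkisep]
  (4) Intervocalic Voicing: no change — [fkisep]
  (5) Velar Palatalization: [fkisep] → [ftisep]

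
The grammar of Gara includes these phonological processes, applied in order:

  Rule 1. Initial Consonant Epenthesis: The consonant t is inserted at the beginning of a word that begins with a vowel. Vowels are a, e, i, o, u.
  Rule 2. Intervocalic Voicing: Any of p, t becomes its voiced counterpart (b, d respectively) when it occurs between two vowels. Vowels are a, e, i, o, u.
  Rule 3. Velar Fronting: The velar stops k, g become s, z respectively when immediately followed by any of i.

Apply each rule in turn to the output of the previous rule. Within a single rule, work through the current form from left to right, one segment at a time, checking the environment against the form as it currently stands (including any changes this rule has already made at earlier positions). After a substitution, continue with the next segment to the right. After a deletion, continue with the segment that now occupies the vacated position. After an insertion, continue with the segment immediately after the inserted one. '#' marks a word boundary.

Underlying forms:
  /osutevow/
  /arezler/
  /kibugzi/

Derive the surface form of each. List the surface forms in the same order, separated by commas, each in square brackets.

[tosudevow], [tarezler], [sibugzi]

/osutevow/:
  Rule 1 Initial Consonant Epenthesis: [osutevow] → [tosutevow]
  Rule 2 Intervocalic Voicing: [tosutevow] → [tosudevow]
  Rule 3 Velar Fronting: no change — [tosudevow]
/arezler/:
  Rule 1 Initial Consonant Epenthesis: [arezler] → [tarezler]
  Rule 2 Intervocalic Voicing: no change — [tarezler]
  Rule 3 Velar Fronting: no change — [tarezler]
/kibugzi/:
  Rule 1 Initial Consonant Epenthesis: no change — [kibugzi]
  Rule 2 Intervocalic Voicing: no change — [kibugzi]
  Rule 3 Velar Fronting: [kibugzi] → [sibugzi]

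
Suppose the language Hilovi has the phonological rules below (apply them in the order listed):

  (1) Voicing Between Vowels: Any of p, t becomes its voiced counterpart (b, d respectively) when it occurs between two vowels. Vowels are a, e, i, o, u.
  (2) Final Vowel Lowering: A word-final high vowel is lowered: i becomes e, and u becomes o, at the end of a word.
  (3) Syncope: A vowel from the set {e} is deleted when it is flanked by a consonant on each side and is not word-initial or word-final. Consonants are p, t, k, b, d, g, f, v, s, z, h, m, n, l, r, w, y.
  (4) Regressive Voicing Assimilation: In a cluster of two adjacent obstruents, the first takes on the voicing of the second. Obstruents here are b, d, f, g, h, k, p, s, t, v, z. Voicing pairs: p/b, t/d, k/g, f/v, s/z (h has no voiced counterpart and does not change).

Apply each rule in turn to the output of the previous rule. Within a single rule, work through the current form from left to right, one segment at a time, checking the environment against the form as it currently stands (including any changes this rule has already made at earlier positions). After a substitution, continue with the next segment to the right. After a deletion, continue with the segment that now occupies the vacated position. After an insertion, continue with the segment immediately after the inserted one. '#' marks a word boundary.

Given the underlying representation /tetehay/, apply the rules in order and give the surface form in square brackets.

[dthay]

(1) Voicing Between Vowels: [tetehay] → [tedehay]
(2) Final Vowel Lowering: no change — [tedehay]
(3) Syncope: [tedehay] → [tdhay]
(4) Regressive Voicing Assimilation: [tdhay] → [dthay]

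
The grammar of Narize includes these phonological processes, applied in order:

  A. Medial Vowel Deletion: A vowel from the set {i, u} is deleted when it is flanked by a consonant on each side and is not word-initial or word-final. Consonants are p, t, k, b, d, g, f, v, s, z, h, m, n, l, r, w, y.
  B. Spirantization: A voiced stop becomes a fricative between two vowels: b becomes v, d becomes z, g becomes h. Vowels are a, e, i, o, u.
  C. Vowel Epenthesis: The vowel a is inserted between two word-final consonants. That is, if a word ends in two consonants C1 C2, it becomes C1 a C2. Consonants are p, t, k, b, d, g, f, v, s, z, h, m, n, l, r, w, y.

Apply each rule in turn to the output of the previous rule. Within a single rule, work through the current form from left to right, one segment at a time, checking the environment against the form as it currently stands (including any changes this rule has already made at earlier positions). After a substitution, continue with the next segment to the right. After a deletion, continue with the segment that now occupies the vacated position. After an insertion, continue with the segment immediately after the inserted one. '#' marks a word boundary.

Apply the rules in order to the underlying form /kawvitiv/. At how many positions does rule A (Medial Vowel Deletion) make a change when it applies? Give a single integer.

2

A Medial Vowel Deletion: [kawvitiv] → [kawvtv]
B Spirantization: no change — [kawvtv]
C Vowel Epenthesis: [kawvtv] → [kawvtav]
Rule A changed 2 position(s).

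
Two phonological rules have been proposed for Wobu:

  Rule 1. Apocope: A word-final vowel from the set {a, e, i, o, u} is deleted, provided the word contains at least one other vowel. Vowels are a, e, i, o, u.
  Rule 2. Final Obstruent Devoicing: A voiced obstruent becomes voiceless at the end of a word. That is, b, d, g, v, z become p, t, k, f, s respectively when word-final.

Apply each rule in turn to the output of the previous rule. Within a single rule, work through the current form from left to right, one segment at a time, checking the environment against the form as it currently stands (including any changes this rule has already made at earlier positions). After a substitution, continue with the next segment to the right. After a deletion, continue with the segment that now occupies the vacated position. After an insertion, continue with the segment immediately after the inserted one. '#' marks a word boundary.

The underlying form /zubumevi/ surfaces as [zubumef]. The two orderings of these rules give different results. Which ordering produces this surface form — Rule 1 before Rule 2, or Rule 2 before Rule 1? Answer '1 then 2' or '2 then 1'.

1 then 2

Order 1 then 2:
  1 Apocope: [zubumevi] → [zubumev]
  2 Final Obstruent Devoicing: [zubumev] → [zubumef]
  result: [zubumef]
Order 2 then 1:
  2 Final Obstruent Devoicing: no change — [zubumevi]
  1 Apocope: [zubumevi] → [zubumev]
  result: [zubumev]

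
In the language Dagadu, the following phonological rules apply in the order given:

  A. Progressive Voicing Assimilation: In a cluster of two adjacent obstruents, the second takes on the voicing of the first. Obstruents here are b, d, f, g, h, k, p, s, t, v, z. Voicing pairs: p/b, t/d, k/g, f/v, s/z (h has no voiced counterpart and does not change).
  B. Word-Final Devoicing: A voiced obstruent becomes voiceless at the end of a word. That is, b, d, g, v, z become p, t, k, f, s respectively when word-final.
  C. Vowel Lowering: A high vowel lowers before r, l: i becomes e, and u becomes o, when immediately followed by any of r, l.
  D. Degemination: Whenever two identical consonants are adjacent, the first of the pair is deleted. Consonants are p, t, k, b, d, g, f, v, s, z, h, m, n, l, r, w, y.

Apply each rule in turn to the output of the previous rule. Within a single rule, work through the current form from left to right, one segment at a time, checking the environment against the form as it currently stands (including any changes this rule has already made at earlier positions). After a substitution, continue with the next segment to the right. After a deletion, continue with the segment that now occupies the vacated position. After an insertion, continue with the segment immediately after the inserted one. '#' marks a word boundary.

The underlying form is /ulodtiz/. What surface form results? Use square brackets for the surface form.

A Progressive Voicing Assimilation: [ulodtiz] → [uloddiz]
B Word-Final Devoicing: [uloddiz] → [uloddis]
C Vowel Lowering: [uloddis] → [oloddis]
D Degemination: [oloddis] → [olodis]

[olodis]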